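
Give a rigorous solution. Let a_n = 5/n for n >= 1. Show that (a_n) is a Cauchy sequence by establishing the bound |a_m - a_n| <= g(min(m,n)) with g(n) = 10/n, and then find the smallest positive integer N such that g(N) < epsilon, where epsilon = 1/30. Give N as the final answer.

For any m, n >= 1, by the triangle inequality:
|a_m - a_n| = |5/m - 5/n| <= 5*1/m + 5*1/n <= 10/min(m,n).
So g(n) = 10/n bounds the Cauchy difference. Since g(n) -> 0, (a_n) is Cauchy.
Now solve g(N) < 1/30: 10/N < 1/30 <=> N > 10 / (1/30) = 300.
The smallest integer strictly greater than 300 is N = 301.
Check: g(301) = 10/301 = 10/301 < 1/30; g(300) = 1/30 >= 1/30. So N = 301.

301


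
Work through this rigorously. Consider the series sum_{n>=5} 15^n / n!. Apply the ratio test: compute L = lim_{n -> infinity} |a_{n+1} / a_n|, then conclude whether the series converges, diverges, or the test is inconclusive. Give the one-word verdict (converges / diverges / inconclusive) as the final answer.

Let a_n denote the general term. Form the ratio a_{n+1}/a_n and simplify:
a_{n+1}/a_n = 15/(n + 1)
Take the limit as n -> infinity: L = 0.
Since L = 0 < 1, the ratio test implies the series converges.

converges


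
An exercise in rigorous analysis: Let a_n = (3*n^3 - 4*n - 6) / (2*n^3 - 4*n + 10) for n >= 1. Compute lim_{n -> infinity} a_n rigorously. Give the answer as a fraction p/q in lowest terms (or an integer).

Divide numerator and denominator by n^3, the highest power:
numerator / n^3 = 3 - 4/n^2 - 6/n^3
denominator / n^3 = 2 - 4/n^2 + 10/n^3
As n -> infinity, all terms of the form c/n^k (k >= 1) tend to 0.
So numerator / n^3 -> 3 and denominator / n^3 -> 2.
Therefore lim a_n = 3/2.

3/2


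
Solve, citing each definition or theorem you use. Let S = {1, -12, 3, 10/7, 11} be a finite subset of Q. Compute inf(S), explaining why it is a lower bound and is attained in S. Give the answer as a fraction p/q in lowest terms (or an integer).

S is finite, so inf(S) = min(S).
Sorted increasing:
-12, 1, 10/7, 3, 11
The extremum is -12.
For every x in S, x >= -12. And -12 is in S, so it is attained.
Therefore inf(S) = -12.

-12


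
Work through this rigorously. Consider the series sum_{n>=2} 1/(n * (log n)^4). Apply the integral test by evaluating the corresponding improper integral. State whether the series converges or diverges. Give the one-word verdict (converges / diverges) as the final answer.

Let f(x) = 1/(x*log(x)^4). Then f is positive, continuous, and decreasing on [2, infinity), so the integral test applies.
Compute the improper integral int_{2}^infinity f(x) dx:
  antiderivative F(x) = -1/(3*log(x)^3).
  F(x) -> 0 as x -> infinity.  int = 0 - F(2) = 1/(3*log(2)^3) < infinity. By the integral test, the series converges.

converges


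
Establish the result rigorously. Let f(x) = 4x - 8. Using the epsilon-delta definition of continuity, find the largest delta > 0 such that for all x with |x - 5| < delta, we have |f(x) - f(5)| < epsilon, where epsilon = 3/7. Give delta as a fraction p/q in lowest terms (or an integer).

We compute f(5) = 4*(5) - 8 = 12.
|f(x) - f(5)| = |4x - 8 - (12)| = |4(x - 5)| = 4|x - 5|.
We need 4|x - 5| < 3/7, i.e. |x - 5| < 3/7 / 4 = 3/28.
So any delta <= 3/28 works. Conversely, if delta > 3/28, then x = 5 + 3/28 satisfies |x - 5| = 3/28 < delta but |f(x) - f(5)| = 4 * 3/28 = 3/7, which is not < 3/7; so no larger delta works.
Hence the largest such delta is 3/28.

3/28


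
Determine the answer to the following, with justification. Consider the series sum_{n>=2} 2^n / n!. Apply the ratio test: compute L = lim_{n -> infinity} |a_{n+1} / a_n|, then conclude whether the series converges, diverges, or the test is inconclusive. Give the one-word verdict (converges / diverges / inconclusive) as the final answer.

Let a_n denote the general term. Form the ratio a_{n+1}/a_n and simplify:
a_{n+1}/a_n = 2/(n + 1)
Take the limit as n -> infinity: L = 0.
Since L = 0 < 1, the ratio test implies the series converges.

converges


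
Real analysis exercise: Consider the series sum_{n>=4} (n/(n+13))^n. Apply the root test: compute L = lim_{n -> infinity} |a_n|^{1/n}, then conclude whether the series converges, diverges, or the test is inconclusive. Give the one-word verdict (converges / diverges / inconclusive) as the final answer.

Let a_n denote the general term. Form |a_n|^(1/n) and simplify:
|a_n|^(1/n) = n/(n + 13)
Take the limit as n -> infinity: L = 1.
Since L = 1, the root test is inconclusive. (In fact a_n = (n/(n+13))^n -> e^(-13) != 0, so the nth-term test shows divergence; but the root test itself gives no conclusion.)

inconclusive


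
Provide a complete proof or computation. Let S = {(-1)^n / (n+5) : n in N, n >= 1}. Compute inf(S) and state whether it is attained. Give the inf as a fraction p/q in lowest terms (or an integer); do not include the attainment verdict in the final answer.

Analysis:
- Values: -1/6, 1/7, -1/8, 1/9, -1/10, ...
- Positive terms (even n): 1/(2+5), 1/(4+5), ... decreasing -> max = 1/7 (n=2).
- Negative terms (odd n): -1/(1+5), -1/(3+5), ... increasing -> min = -1/6 (n=1).
- So sup = 1/7 (attained at n=2); inf = -1/6 (attained at n=1).
Conclusion: inf(S) = -1/6, attained in S.

-1/6


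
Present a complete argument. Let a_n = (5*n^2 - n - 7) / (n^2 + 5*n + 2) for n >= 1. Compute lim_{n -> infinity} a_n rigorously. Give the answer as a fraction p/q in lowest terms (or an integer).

Divide numerator and denominator by n^2, the highest power:
numerator / n^2 = 5 - 1/n - 7/n^2
denominator / n^2 = 1 + 5/n + 2/n^2
As n -> infinity, all terms of the form c/n^k (k >= 1) tend to 0.
So numerator / n^2 -> 5 and denominator / n^2 -> 1.
Therefore lim a_n = 5.

5


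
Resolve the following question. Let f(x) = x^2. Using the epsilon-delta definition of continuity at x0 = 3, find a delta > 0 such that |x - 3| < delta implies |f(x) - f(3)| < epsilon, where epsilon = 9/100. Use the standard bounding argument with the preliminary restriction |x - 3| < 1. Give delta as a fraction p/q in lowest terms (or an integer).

Factor: |x^2 - (3)^2| = |x - 3| * |x + 3|.
Impose |x - 3| < 1 first. Then |x + 3| = |(x - 3) + 2*(3)| <= |x - 3| + 2*|3| < 1 + 6 = 7.
So |x^2 - (3)^2| < delta * 7.
We need delta * 7 <= 9/100, i.e. delta <= 9/100/7 = 9/700.
Since 9/700 < 1, this is tighter than 1; take delta = 9/700.
So delta = 9/700 works.

9/700


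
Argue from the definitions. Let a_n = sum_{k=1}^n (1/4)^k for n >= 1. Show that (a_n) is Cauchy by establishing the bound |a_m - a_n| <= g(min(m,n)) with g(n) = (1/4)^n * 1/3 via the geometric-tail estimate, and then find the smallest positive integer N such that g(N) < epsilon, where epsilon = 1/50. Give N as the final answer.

For m > n >= 1: |a_m - a_n| = sum_{k=n+1}^m (1/4)^k < sum_{k=n+1}^infinity (1/4)^k = (1/4)^(n+1) / (1 - 1/4) = (1/4)^n * (1/4) * (4/3) = (1/4)^n * 1/3.
So g(n) = (1/4)^n / 3. Since g(n) -> 0, (a_n) is Cauchy.
Now solve g(N) < 1/50: (1/4)^N / 3 < 1/50 <=> 4^N > 1 / (3 * 1/50) = 50/3.
Check powers of 4: 4^2 = 16 <= 50/3, 4^3 = 64 > 50/3.
So the smallest such N is 3. Check: g(3) = 1/(3 * 64) = 1/192 < 1/50.

3


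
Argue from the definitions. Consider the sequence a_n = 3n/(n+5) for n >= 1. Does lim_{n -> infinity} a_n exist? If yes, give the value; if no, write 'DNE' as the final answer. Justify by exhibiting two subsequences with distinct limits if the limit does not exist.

Examine the behaviour of a_n along subsequences.
Even-n subsequence a_{2k} = 3(2k)/(2k+5) -> 3. Odd-n subsequence a_{2k+1} = 3(2k+1)/(2k+6) -> 3. Both tend to 3, which suggests the limit is 3; verify directly.
|a_n - 3| = |3n - 3(n+5)| / (n+5) = 15/(n+5) < 15/n for every n >= 1.
Given epsilon > 0, choose a positive integer N > 15/epsilon. Then for all n >= N, |a_n - 3| < 15/n <= 15/N < epsilon.
So by the definition of the limit, lim a_n exists and equals 3.

3


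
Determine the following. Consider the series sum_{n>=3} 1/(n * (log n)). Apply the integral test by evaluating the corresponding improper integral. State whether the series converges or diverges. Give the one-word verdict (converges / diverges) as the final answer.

Let f(x) = 1/(x*log(x)). Then f is positive, continuous, and decreasing on [3, infinity), so the integral test applies.
Compute the improper integral int_{3}^infinity f(x) dx:
  antiderivative F(x) = log(log(x)).
  F(x) = log(log(x)) -> infinity as x -> infinity. The integral diverges, so by the integral test, the series diverges.

diverges


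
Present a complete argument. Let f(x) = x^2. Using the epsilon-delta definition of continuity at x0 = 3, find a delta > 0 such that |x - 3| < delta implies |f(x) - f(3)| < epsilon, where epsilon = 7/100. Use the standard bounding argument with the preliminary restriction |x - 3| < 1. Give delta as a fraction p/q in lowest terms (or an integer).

Factor: |x^2 - (3)^2| = |x - 3| * |x + 3|.
Impose |x - 3| < 1 first. Then |x + 3| = |(x - 3) + 2*(3)| <= |x - 3| + 2*|3| < 1 + 6 = 7.
So |x^2 - (3)^2| < delta * 7.
We need delta * 7 <= 7/100, i.e. delta <= 7/100/7 = 1/100.
Since 1/100 < 1, this is tighter than 1; take delta = 1/100.
So delta = 1/100 works.

1/100


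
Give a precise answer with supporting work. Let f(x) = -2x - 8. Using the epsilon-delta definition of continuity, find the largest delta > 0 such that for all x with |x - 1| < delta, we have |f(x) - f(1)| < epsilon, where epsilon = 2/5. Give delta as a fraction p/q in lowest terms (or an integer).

We compute f(1) = -2*(1) - 8 = -10.
|f(x) - f(1)| = |-2x - 8 - (-10)| = |-2(x - 1)| = 2|x - 1|.
We need 2|x - 1| < 2/5, i.e. |x - 1| < 2/5 / 2 = 1/5.
So any delta <= 1/5 works. Conversely, if delta > 1/5, then x = 1 + 1/5 satisfies |x - 1| = 1/5 < delta but |f(x) - f(1)| = 2 * 1/5 = 2/5, which is not < 2/5; so no larger delta works.
Hence the largest such delta is 1/5.

1/5


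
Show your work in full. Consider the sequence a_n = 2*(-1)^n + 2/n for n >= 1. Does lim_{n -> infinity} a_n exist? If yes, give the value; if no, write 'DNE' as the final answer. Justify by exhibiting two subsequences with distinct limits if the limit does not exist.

Examine the behaviour of a_n along subsequences.
a_{2k} = 2 + 2/(2k) -> 2. a_{2k+1} = -2 + 2/(2k+1) -> -2.
Since these two subsequential limits are 2 and -2, distinct, the full sequence cannot converge (a convergent sequence has all subsequences tending to the same limit). So lim a_n does not exist.

DNE


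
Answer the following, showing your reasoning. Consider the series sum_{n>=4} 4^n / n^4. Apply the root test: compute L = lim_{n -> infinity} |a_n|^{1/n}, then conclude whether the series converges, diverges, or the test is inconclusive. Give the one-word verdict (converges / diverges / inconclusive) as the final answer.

Let a_n denote the general term. Form |a_n|^(1/n) and simplify:
|a_n|^(1/n) = 4/n^(4/n)
Take the limit as n -> infinity: L = 4.
Since L = 4 > 1, the root test implies divergence.

diverges


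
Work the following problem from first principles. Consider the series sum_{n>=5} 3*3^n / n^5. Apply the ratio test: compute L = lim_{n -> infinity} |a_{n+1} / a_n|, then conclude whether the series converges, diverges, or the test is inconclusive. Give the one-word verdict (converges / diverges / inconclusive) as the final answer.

Let a_n denote the general term. Form the ratio a_{n+1}/a_n and simplify:
a_{n+1}/a_n = 3*n^5/(n + 1)^5
Take the limit as n -> infinity: L = 3.
Since L = 3 > 1 (or L = infinity), the ratio test implies the series diverges.

diverges


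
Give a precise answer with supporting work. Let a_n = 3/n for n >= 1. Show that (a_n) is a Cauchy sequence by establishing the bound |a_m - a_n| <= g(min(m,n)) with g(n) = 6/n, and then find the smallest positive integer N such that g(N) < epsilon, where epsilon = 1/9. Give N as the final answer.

For any m, n >= 1, by the triangle inequality:
|a_m - a_n| = |3/m - 3/n| <= 3*1/m + 3*1/n <= 6/min(m,n).
So g(n) = 6/n bounds the Cauchy difference. Since g(n) -> 0, (a_n) is Cauchy.
Now solve g(N) < 1/9: 6/N < 1/9 <=> N > 6 / (1/9) = 54.
The smallest integer strictly greater than 54 is N = 55.
Check: g(55) = 6/55 = 6/55 < 1/9; g(54) = 1/9 >= 1/9. So N = 55.

55


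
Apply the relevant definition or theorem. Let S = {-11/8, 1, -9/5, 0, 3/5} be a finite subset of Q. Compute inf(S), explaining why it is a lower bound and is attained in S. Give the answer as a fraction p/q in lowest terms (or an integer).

S is finite, so inf(S) = min(S).
Sorted increasing:
-9/5, -11/8, 0, 3/5, 1
The extremum is -9/5.
For every x in S, x >= -9/5. And -9/5 is in S, so it is attained.
Therefore inf(S) = -9/5.

-9/5


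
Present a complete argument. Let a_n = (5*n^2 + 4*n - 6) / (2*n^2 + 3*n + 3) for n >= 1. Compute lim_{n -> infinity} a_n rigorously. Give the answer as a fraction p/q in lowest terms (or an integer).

Divide numerator and denominator by n^2, the highest power:
numerator / n^2 = 5 + 4/n - 6/n^2
denominator / n^2 = 2 + 3/n + 3/n^2
As n -> infinity, all terms of the form c/n^k (k >= 1) tend to 0.
So numerator / n^2 -> 5 and denominator / n^2 -> 2.
Therefore lim a_n = 5/2.

5/2


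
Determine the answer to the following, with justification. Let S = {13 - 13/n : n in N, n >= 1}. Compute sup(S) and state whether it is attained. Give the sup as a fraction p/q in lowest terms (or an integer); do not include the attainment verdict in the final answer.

Analysis:
- Values: 0, 13/2, 26/3, 39/4, ... strictly increasing.
- Minimum is 0 (n=1); inf = 0 (attained).
- 13 - 13/n -> 13 from below; sup = 13, not attained.
Conclusion: sup(S) = 13, not attained in S.

13


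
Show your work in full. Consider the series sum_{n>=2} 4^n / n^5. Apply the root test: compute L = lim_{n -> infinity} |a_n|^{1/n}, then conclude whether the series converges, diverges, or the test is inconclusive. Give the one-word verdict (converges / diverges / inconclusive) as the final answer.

Let a_n denote the general term. Form |a_n|^(1/n) and simplify:
|a_n|^(1/n) = 4/n^(5/n)
Take the limit as n -> infinity: L = 4.
Since L = 4 > 1, the root test implies divergence.

diverges


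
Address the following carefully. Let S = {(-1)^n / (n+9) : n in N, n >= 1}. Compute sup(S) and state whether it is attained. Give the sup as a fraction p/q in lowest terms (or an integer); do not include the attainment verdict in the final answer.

Analysis:
- Values: -1/10, 1/11, -1/12, 1/13, -1/14, ...
- Positive terms (even n): 1/(2+9), 1/(4+9), ... decreasing -> max = 1/11 (n=2).
- Negative terms (odd n): -1/(1+9), -1/(3+9), ... increasing -> min = -1/10 (n=1).
- So sup = 1/11 (attained at n=2); inf = -1/10 (attained at n=1).
Conclusion: sup(S) = 1/11, attained in S.

1/11


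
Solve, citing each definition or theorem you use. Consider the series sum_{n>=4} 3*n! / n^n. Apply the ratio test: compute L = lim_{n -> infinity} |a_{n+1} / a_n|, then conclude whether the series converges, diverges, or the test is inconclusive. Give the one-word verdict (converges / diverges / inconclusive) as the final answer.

Let a_n denote the general term. Form the ratio a_{n+1}/a_n and simplify:
a_{n+1}/a_n = (n/(n + 1))^n
Take the limit as n -> infinity: L = exp(-1).
Since L = exp(-1) < 1, the ratio test implies the series converges.

converges


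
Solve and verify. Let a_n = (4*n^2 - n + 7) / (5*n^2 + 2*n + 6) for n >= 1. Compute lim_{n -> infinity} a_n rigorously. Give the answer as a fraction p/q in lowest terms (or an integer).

Divide numerator and denominator by n^2, the highest power:
numerator / n^2 = 4 - 1/n + 7/n^2
denominator / n^2 = 5 + 2/n + 6/n^2
As n -> infinity, all terms of the form c/n^k (k >= 1) tend to 0.
So numerator / n^2 -> 4 and denominator / n^2 -> 5.
Therefore lim a_n = 4/5.

4/5


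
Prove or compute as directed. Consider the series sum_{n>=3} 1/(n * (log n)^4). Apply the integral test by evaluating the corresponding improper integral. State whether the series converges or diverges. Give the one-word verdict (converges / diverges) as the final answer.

Let f(x) = 1/(x*log(x)^4). Then f is positive, continuous, and decreasing on [3, infinity), so the integral test applies.
Compute the improper integral int_{3}^infinity f(x) dx:
  antiderivative F(x) = -1/(3*log(x)^3).
  F(x) -> 0 as x -> infinity.  int = 0 - F(3) = 1/(3*log(3)^3) < infinity. By the integral test, the series converges.

converges


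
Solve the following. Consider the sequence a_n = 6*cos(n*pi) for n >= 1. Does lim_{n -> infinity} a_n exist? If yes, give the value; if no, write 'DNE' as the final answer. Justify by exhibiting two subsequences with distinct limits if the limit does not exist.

Examine the behaviour of a_n along subsequences.
cos(n*pi) = (-1)^n, so a_n = 6*(-1)^n. a_{2k} = 6 -> 6. a_{2k+1} = -6 -> -6.
Since these two subsequential limits are 6 and -6, distinct, the full sequence cannot converge (a convergent sequence has all subsequences tending to the same limit). So lim a_n does not exist.

DNE


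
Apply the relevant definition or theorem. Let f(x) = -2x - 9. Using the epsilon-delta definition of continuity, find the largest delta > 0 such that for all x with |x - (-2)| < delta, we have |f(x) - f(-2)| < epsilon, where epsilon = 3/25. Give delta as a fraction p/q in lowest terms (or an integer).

We compute f(-2) = -2*(-2) - 9 = -5.
|f(x) - f(-2)| = |-2x - 9 - (-5)| = |-2(x - (-2))| = 2|x - (-2)|.
We need 2|x - (-2)| < 3/25, i.e. |x - (-2)| < 3/25 / 2 = 3/50.
So any delta <= 3/50 works. Conversely, if delta > 3/50, then x = -2 + 3/50 satisfies |x - (-2)| = 3/50 < delta but |f(x) - f(-2)| = 2 * 3/50 = 3/25, which is not < 3/25; so no larger delta works.
Hence the largest such delta is 3/50.

3/50


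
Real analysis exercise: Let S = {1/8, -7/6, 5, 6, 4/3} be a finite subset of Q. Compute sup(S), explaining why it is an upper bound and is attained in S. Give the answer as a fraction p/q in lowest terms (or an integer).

S is finite, so sup(S) = max(S).
Sorted decreasing:
6, 5, 4/3, 1/8, -7/6
The extremum is 6.
For every x in S, x <= 6. And 6 is in S, so it is attained.
Therefore sup(S) = 6.

6


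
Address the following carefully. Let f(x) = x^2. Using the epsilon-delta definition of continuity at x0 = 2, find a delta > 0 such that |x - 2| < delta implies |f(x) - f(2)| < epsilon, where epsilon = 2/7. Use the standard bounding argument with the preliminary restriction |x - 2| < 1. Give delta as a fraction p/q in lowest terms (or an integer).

Factor: |x^2 - (2)^2| = |x - 2| * |x + 2|.
Impose |x - 2| < 1 first. Then |x + 2| = |(x - 2) + 2*(2)| <= |x - 2| + 2*|2| < 1 + 4 = 5.
So |x^2 - (2)^2| < delta * 5.
We need delta * 5 <= 2/7, i.e. delta <= 2/7/5 = 2/35.
Since 2/35 < 1, this is tighter than 1; take delta = 2/35.
So delta = 2/35 works.

2/35


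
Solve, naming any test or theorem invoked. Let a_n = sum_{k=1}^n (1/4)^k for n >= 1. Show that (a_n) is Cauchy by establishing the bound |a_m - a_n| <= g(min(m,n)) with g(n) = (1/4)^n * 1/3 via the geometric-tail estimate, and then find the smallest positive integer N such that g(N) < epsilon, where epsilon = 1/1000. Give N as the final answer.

For m > n >= 1: |a_m - a_n| = sum_{k=n+1}^m (1/4)^k < sum_{k=n+1}^infinity (1/4)^k = (1/4)^(n+1) / (1 - 1/4) = (1/4)^n * (1/4) * (4/3) = (1/4)^n * 1/3.
So g(n) = (1/4)^n / 3. Since g(n) -> 0, (a_n) is Cauchy.
Now solve g(N) < 1/1000: (1/4)^N / 3 < 1/1000 <=> 4^N > 1 / (3 * 1/1000) = 1000/3.
Check powers of 4: 4^4 = 256 <= 1000/3, 4^5 = 1024 > 1000/3.
So the smallest such N is 5. Check: g(5) = 1/(3 * 1024) = 1/3072 < 1/1000.

5


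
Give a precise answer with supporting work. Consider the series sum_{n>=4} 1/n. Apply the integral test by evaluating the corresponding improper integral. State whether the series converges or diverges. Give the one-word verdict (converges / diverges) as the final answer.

Let f(x) = 1/x. Then f is positive, continuous, and decreasing on [4, infinity), so the integral test applies.
Compute the improper integral int_{4}^infinity f(x) dx:
  antiderivative F(x) = log(x).
  As x -> infinity, log(x) -> infinity.
  So int = infinity - log(4) = infinity. By the integral test, the series diverges.

diverges


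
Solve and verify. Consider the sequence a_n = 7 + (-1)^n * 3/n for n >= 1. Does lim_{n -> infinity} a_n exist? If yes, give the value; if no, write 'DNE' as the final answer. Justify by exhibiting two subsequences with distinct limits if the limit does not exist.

Examine the behaviour of a_n along subsequences.
Even-n subsequence a_{2k} = 7 + 3/(2k) -> 7. Odd-n subsequence a_{2k+1} = 7 - 3/(2k+1) -> 7. Both tend to 7, which suggests the limit is 7; verify directly.
|a_n - 7| = |(-1)^n * 3/n| = 3/n for every n >= 1.
Given epsilon > 0, choose a positive integer N > 3/epsilon. Then for all n >= N, |a_n - 7| = 3/n <= 3/N < epsilon.
So by the definition of the limit, lim a_n exists and equals 7.

7


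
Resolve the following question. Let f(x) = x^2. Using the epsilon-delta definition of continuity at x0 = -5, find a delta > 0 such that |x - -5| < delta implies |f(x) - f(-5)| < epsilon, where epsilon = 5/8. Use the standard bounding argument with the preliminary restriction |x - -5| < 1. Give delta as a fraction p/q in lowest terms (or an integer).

Factor: |x^2 - (-5)^2| = |x - -5| * |x + -5|.
Impose |x - -5| < 1 first. Then |x + -5| = |(x - -5) + 2*(-5)| <= |x - -5| + 2*|-5| < 1 + 10 = 11.
So |x^2 - (-5)^2| < delta * 11.
We need delta * 11 <= 5/8, i.e. delta <= 5/8/11 = 5/88.
Since 5/88 < 1, this is tighter than 1; take delta = 5/88.
So delta = 5/88 works.

5/88


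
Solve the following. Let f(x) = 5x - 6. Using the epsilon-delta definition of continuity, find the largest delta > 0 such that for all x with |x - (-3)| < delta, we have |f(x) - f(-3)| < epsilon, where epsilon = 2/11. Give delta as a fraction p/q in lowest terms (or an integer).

We compute f(-3) = 5*(-3) - 6 = -21.
|f(x) - f(-3)| = |5x - 6 - (-21)| = |5(x - (-3))| = 5|x - (-3)|.
We need 5|x - (-3)| < 2/11, i.e. |x - (-3)| < 2/11 / 5 = 2/55.
So any delta <= 2/55 works. Conversely, if delta > 2/55, then x = -3 + 2/55 satisfies |x - (-3)| = 2/55 < delta but |f(x) - f(-3)| = 5 * 2/55 = 2/11, which is not < 2/11; so no larger delta works.
Hence the largest such delta is 2/55.

2/55


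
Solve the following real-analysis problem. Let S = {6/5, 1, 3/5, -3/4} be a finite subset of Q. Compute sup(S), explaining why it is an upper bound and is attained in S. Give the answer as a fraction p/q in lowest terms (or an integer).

S is finite, so sup(S) = max(S).
Sorted decreasing:
6/5, 1, 3/5, -3/4
The extremum is 6/5.
For every x in S, x <= 6/5. And 6/5 is in S, so it is attained.
Therefore sup(S) = 6/5.

6/5


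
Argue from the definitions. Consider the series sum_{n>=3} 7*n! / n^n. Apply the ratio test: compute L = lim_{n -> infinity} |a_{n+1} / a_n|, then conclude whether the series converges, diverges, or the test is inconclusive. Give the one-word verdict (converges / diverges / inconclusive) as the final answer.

Let a_n denote the general term. Form the ratio a_{n+1}/a_n and simplify:
a_{n+1}/a_n = (n/(n + 1))^n
Take the limit as n -> infinity: L = exp(-1).
Since L = exp(-1) < 1, the ratio test implies the series converges.

converges


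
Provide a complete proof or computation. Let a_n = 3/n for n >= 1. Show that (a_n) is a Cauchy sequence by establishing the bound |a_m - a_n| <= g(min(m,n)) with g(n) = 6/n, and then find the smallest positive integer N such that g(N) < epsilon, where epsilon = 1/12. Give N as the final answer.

For any m, n >= 1, by the triangle inequality:
|a_m - a_n| = |3/m - 3/n| <= 3*1/m + 3*1/n <= 6/min(m,n).
So g(n) = 6/n bounds the Cauchy difference. Since g(n) -> 0, (a_n) is Cauchy.
Now solve g(N) < 1/12: 6/N < 1/12 <=> N > 6 / (1/12) = 72.
The smallest integer strictly greater than 72 is N = 73.
Check: g(73) = 6/73 = 6/73 < 1/12; g(72) = 1/12 >= 1/12. So N = 73.

73


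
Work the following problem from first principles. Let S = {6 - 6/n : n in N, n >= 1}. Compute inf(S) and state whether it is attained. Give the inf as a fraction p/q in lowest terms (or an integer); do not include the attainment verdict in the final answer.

Analysis:
- Values: 0, 3, 4, 9/2, ... strictly increasing.
- Minimum is 0 (n=1); inf = 0 (attained).
- 6 - 6/n -> 6 from below; sup = 6, not attained.
Conclusion: inf(S) = 0, attained in S.

0


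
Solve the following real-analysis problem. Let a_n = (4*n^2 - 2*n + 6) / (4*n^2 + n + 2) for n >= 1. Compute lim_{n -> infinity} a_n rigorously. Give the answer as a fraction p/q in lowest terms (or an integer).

Divide numerator and denominator by n^2, the highest power:
numerator / n^2 = 4 - 2/n + 6/n^2
denominator / n^2 = 4 + 1/n + 2/n^2
As n -> infinity, all terms of the form c/n^k (k >= 1) tend to 0.
So numerator / n^2 -> 4 and denominator / n^2 -> 4.
Therefore lim a_n = 1.

1


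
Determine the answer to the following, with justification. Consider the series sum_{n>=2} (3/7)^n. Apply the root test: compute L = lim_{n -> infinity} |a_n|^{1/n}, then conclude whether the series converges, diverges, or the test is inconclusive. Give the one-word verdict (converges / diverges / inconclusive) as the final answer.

Let a_n denote the general term. Form |a_n|^(1/n) and simplify:
|a_n|^(1/n) = 3/7
Take the limit as n -> infinity: L = 3/7.
Since L = 3/7 < 1, the root test implies convergence.

converges


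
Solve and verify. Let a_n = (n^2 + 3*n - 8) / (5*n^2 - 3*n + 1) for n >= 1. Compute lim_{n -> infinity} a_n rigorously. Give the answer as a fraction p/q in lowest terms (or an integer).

Divide numerator and denominator by n^2, the highest power:
numerator / n^2 = 1 + 3/n - 8/n^2
denominator / n^2 = 5 - 3/n + n^(-2)
As n -> infinity, all terms of the form c/n^k (k >= 1) tend to 0.
So numerator / n^2 -> 1 and denominator / n^2 -> 5.
Therefore lim a_n = 1/5.

1/5


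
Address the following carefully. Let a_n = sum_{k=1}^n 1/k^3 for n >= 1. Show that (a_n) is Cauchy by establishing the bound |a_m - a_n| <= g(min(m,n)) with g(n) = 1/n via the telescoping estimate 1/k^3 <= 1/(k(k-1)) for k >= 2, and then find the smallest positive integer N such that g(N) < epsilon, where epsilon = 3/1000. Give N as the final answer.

For m > n >= 1: |a_m - a_n| = sum_{k=n+1}^m 1/k^3.
Use 1/k^3 <= 1/(k(k-1)) = 1/(k-1) - 1/k for k >= 2 (which holds since k^3 >= k^2 >= k(k-1) for k >= 2):
sum_{k=n+1}^m 1/k^3 <= sum_{k=n+1}^m (1/(k-1) - 1/k) = 1/n - 1/m <= 1/n.
By symmetry the same bound holds with n,m swapped, so |a_m - a_n| <= 1/min(m,n) = g(min(m,n)). Since g(n) -> 0, (a_n) is Cauchy.
Now solve g(N) < 3/1000: 1/N < 3/1000 <=> N > 1/(3/1000) = 1000/3.
The smallest integer strictly greater than 1000/3 is N = 334.
Check: g(334) = 1/334 < 3/1000; g(333) = 1/333 >= 3/1000. So N = 334.

334


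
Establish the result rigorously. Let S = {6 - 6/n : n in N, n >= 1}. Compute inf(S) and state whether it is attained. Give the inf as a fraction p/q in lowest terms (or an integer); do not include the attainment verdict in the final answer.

Analysis:
- Values: 0, 3, 4, 9/2, ... strictly increasing.
- Minimum is 0 (n=1); inf = 0 (attained).
- 6 - 6/n -> 6 from below; sup = 6, not attained.
Conclusion: inf(S) = 0, attained in S.

0


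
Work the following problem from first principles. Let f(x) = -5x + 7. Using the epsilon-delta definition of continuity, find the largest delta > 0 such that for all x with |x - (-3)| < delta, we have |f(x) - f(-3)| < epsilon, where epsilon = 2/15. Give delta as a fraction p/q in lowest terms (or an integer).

We compute f(-3) = -5*(-3) + 7 = 22.
|f(x) - f(-3)| = |-5x + 7 - (22)| = |-5(x - (-3))| = 5|x - (-3)|.
We need 5|x - (-3)| < 2/15, i.e. |x - (-3)| < 2/15 / 5 = 2/75.
So any delta <= 2/75 works. Conversely, if delta > 2/75, then x = -3 + 2/75 satisfies |x - (-3)| = 2/75 < delta but |f(x) - f(-3)| = 5 * 2/75 = 2/15, which is not < 2/15; so no larger delta works.
Hence the largest such delta is 2/75.

2/75


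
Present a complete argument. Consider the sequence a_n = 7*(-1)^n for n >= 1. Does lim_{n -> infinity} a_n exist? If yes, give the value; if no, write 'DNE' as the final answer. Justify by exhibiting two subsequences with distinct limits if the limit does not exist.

Examine the behaviour of a_n along subsequences.
Even-n subsequence a_{2k} = 7 -> 7. Odd-n subsequence a_{2k+1} = -7 -> -7.
Since these two subsequential limits are 7 and -7, distinct, the full sequence cannot converge (a convergent sequence has all subsequences tending to the same limit). So lim a_n does not exist.

DNE


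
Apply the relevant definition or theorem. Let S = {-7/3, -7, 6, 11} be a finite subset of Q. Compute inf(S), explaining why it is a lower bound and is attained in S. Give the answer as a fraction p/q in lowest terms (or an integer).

S is finite, so inf(S) = min(S).
Sorted increasing:
-7, -7/3, 6, 11
The extremum is -7.
For every x in S, x >= -7. And -7 is in S, so it is attained.
Therefore inf(S) = -7.

-7


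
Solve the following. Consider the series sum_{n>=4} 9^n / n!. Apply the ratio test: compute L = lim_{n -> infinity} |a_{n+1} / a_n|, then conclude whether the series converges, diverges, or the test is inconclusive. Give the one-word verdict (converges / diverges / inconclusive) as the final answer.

Let a_n denote the general term. Form the ratio a_{n+1}/a_n and simplify:
a_{n+1}/a_n = 9/(n + 1)
Take the limit as n -> infinity: L = 0.
Since L = 0 < 1, the ratio test implies the series converges.

converges


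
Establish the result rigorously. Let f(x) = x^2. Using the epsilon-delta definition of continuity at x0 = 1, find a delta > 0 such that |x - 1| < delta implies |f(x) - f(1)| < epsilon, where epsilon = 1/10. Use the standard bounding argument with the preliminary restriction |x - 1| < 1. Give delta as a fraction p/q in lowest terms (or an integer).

Factor: |x^2 - (1)^2| = |x - 1| * |x + 1|.
Impose |x - 1| < 1 first. Then |x + 1| = |(x - 1) + 2*(1)| <= |x - 1| + 2*|1| < 1 + 2 = 3.
So |x^2 - (1)^2| < delta * 3.
We need delta * 3 <= 1/10, i.e. delta <= 1/10/3 = 1/30.
Since 1/30 < 1, this is tighter than 1; take delta = 1/30.
So delta = 1/30 works.

1/30


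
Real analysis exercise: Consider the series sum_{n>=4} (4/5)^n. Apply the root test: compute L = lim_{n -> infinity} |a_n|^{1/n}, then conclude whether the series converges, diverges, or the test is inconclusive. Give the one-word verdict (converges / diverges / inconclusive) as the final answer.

Let a_n denote the general term. Form |a_n|^(1/n) and simplify:
|a_n|^(1/n) = 4/5
Take the limit as n -> infinity: L = 4/5.
Since L = 4/5 < 1, the root test implies convergence.

converges


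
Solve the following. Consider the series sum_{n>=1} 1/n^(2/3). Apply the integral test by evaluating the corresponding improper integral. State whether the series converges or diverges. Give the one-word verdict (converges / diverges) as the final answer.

Let f(x) = x^(-2/3). Then f is positive, continuous, and decreasing on [1, infinity), so the integral test applies.
Compute the improper integral int_{1}^infinity f(x) dx:
  antiderivative F(x) = 3*x^(1/3).
  As x -> infinity, F(x) -> infinity (since p = 2/3 < 1).
  So the integral diverges. By the integral test, the series diverges.

diverges


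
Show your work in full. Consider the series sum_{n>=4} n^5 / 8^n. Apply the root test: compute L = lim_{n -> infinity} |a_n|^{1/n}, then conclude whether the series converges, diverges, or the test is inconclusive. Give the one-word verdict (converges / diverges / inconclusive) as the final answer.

Let a_n denote the general term. Form |a_n|^(1/n) and simplify:
|a_n|^(1/n) = n^(5/n)/8
Take the limit as n -> infinity: L = 1/8.
Since L = 1/8 < 1, the root test implies convergence.

converges


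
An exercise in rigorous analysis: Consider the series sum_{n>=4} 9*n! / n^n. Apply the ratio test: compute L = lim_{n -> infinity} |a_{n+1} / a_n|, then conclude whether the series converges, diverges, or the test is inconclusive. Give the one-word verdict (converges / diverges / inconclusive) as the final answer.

Let a_n denote the general term. Form the ratio a_{n+1}/a_n and simplify:
a_{n+1}/a_n = (n/(n + 1))^n
Take the limit as n -> infinity: L = exp(-1).
Since L = exp(-1) < 1, the ratio test implies the series converges.

converges


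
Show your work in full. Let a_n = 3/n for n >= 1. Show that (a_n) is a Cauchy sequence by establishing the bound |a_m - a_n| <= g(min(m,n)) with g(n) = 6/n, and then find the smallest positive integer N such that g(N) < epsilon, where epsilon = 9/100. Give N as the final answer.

For any m, n >= 1, by the triangle inequality:
|a_m - a_n| = |3/m - 3/n| <= 3*1/m + 3*1/n <= 6/min(m,n).
So g(n) = 6/n bounds the Cauchy difference. Since g(n) -> 0, (a_n) is Cauchy.
Now solve g(N) < 9/100: 6/N < 9/100 <=> N > 6 / (9/100) = 200/3.
The smallest integer strictly greater than 200/3 is N = 67.
Check: g(67) = 6/67 = 6/67 < 9/100; g(66) = 1/11 >= 9/100. So N = 67.

67


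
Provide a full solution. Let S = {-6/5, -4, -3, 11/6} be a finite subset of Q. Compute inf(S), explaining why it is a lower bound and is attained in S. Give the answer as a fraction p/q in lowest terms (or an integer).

S is finite, so inf(S) = min(S).
Sorted increasing:
-4, -3, -6/5, 11/6
The extremum is -4.
For every x in S, x >= -4. And -4 is in S, so it is attained.
Therefore inf(S) = -4.

-4


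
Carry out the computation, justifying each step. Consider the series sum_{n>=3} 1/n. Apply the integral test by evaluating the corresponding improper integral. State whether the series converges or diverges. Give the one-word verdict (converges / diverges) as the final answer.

Let f(x) = 1/x. Then f is positive, continuous, and decreasing on [3, infinity), so the integral test applies.
Compute the improper integral int_{3}^infinity f(x) dx:
  antiderivative F(x) = log(x).
  As x -> infinity, log(x) -> infinity.
  So int = infinity - log(3) = infinity. By the integral test, the series diverges.

diverges


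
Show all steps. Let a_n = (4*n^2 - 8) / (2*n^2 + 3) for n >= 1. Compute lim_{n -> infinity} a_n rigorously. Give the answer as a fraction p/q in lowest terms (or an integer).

Divide numerator and denominator by n^2, the highest power:
numerator / n^2 = 4 - 8/n^2
denominator / n^2 = 2 + 3/n^2
As n -> infinity, all terms of the form c/n^k (k >= 1) tend to 0.
So numerator / n^2 -> 4 and denominator / n^2 -> 2.
Therefore lim a_n = 2.

2


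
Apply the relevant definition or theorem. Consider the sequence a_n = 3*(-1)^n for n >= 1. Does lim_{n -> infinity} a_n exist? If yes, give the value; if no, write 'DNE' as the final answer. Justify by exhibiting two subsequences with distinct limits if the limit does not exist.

Examine the behaviour of a_n along subsequences.
Even-n subsequence a_{2k} = 3 -> 3. Odd-n subsequence a_{2k+1} = -3 -> -3.
Since these two subsequential limits are 3 and -3, distinct, the full sequence cannot converge (a convergent sequence has all subsequences tending to the same limit). So lim a_n does not exist.

DNE


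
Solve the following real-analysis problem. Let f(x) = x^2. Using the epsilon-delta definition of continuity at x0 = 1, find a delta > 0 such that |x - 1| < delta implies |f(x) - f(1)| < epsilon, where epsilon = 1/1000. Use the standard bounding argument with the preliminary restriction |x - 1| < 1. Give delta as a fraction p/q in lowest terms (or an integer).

Factor: |x^2 - (1)^2| = |x - 1| * |x + 1|.
Impose |x - 1| < 1 first. Then |x + 1| = |(x - 1) + 2*(1)| <= |x - 1| + 2*|1| < 1 + 2 = 3.
So |x^2 - (1)^2| < delta * 3.
We need delta * 3 <= 1/1000, i.e. delta <= 1/1000/3 = 1/3000.
Since 1/3000 < 1, this is tighter than 1; take delta = 1/3000.
So delta = 1/3000 works.

1/3000


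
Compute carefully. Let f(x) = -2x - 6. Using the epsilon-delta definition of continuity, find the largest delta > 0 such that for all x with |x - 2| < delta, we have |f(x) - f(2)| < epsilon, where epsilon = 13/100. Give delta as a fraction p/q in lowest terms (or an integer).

We compute f(2) = -2*(2) - 6 = -10.
|f(x) - f(2)| = |-2x - 6 - (-10)| = |-2(x - 2)| = 2|x - 2|.
We need 2|x - 2| < 13/100, i.e. |x - 2| < 13/100 / 2 = 13/200.
So any delta <= 13/200 works. Conversely, if delta > 13/200, then x = 2 + 13/200 satisfies |x - 2| = 13/200 < delta but |f(x) - f(2)| = 2 * 13/200 = 13/100, which is not < 13/100; so no larger delta works.
Hence the largest such delta is 13/200.

13/200


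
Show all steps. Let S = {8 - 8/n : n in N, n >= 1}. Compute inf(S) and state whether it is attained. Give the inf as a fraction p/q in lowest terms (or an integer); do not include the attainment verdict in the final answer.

Analysis:
- Values: 0, 4, 16/3, 6, ... strictly increasing.
- Minimum is 0 (n=1); inf = 0 (attained).
- 8 - 8/n -> 8 from below; sup = 8, not attained.
Conclusion: inf(S) = 0, attained in S.

0


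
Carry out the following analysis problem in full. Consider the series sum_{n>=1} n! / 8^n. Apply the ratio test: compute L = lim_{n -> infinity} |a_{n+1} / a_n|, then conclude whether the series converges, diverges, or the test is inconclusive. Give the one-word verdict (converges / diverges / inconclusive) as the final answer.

Let a_n denote the general term. Form the ratio a_{n+1}/a_n and simplify:
a_{n+1}/a_n = n/8 + 1/8
Take the limit as n -> infinity: L = infinity.
Since L = infinity > 1 (or L = infinity), the ratio test implies the series diverges.

diverges


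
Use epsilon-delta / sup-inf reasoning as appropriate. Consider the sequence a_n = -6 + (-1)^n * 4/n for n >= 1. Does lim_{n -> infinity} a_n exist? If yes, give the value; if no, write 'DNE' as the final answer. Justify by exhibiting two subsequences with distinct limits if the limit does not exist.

Examine the behaviour of a_n along subsequences.
Even-n subsequence a_{2k} = -6 + 4/(2k) -> -6. Odd-n subsequence a_{2k+1} = -6 - 4/(2k+1) -> -6. Both tend to -6, which suggests the limit is -6; verify directly.
|a_n - (-6)| = |(-1)^n * 4/n| = 4/n for every n >= 1.
Given epsilon > 0, choose a positive integer N > 4/epsilon. Then for all n >= N, |a_n - (-6)| = 4/n <= 4/N < epsilon.
So by the definition of the limit, lim a_n exists and equals -6.

-6


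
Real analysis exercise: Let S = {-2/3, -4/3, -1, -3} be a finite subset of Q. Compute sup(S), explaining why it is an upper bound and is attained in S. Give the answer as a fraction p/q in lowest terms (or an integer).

S is finite, so sup(S) = max(S).
Sorted decreasing:
-2/3, -1, -4/3, -3
The extremum is -2/3.
For every x in S, x <= -2/3. And -2/3 is in S, so it is attained.
Therefore sup(S) = -2/3.

-2/3


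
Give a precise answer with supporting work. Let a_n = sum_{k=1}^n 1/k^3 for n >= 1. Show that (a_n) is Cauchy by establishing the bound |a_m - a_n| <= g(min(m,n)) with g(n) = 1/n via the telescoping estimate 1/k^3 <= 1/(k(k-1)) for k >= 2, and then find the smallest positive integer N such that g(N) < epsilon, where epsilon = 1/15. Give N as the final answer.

For m > n >= 1: |a_m - a_n| = sum_{k=n+1}^m 1/k^3.
Use 1/k^3 <= 1/(k(k-1)) = 1/(k-1) - 1/k for k >= 2 (which holds since k^3 >= k^2 >= k(k-1) for k >= 2):
sum_{k=n+1}^m 1/k^3 <= sum_{k=n+1}^m (1/(k-1) - 1/k) = 1/n - 1/m <= 1/n.
By symmetry the same bound holds with n,m swapped, so |a_m - a_n| <= 1/min(m,n) = g(min(m,n)). Since g(n) -> 0, (a_n) is Cauchy.
Now solve g(N) < 1/15: 1/N < 1/15 <=> N > 1/(1/15) = 15.
The smallest integer strictly greater than 15 is N = 16.
Check: g(16) = 1/16 < 1/15; g(15) = 1/15 >= 1/15. So N = 16.

16


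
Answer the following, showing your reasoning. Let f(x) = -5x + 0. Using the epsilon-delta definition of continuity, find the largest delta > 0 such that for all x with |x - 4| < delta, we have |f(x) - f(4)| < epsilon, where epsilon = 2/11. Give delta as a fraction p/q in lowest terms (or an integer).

We compute f(4) = -5*(4) + 0 = -20.
|f(x) - f(4)| = |-5x + 0 - (-20)| = |-5(x - 4)| = 5|x - 4|.
We need 5|x - 4| < 2/11, i.e. |x - 4| < 2/11 / 5 = 2/55.
So any delta <= 2/55 works. Conversely, if delta > 2/55, then x = 4 + 2/55 satisfies |x - 4| = 2/55 < delta but |f(x) - f(4)| = 5 * 2/55 = 2/11, which is not < 2/11; so no larger delta works.
Hence the largest such delta is 2/55.

2/55


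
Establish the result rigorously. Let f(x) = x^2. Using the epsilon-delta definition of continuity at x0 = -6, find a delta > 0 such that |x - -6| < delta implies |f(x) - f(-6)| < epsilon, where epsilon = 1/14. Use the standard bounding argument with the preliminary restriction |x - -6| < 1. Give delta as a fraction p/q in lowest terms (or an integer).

Factor: |x^2 - (-6)^2| = |x - -6| * |x + -6|.
Impose |x - -6| < 1 first. Then |x + -6| = |(x - -6) + 2*(-6)| <= |x - -6| + 2*|-6| < 1 + 12 = 13.
So |x^2 - (-6)^2| < delta * 13.
We need delta * 13 <= 1/14, i.e. delta <= 1/14/13 = 1/182.
Since 1/182 < 1, this is tighter than 1; take delta = 1/182.
So delta = 1/182 works.

1/182
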